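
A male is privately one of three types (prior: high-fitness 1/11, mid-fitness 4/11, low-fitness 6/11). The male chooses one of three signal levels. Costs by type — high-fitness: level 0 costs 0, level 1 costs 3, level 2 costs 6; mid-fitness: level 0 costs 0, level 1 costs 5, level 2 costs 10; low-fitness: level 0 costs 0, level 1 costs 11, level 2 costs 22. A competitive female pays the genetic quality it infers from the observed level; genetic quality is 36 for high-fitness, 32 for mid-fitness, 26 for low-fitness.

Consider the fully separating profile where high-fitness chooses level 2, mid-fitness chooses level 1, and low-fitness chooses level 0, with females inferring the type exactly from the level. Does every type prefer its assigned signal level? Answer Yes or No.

Separating mating payoffs: level 2 → 36, level 1 → 32, level 0 → 26.
high-fitness (assigned level 2): level 0: 26 − 0 = 26; level 1: 32 − 3 = 29; level 2: 36 − 6 = 30. high-fitness stays.
mid-fitness (assigned level 1): level 0: 26 − 0 = 26; level 1: 32 − 5 = 27; level 2: 36 − 10 = 26. mid-fitness stays.
low-fitness (assigned level 0): level 0: 26 − 0 = 26; level 1: 32 − 11 = 21; level 2: 36 − 22 = 14. low-fitness stays.
Every type prefers its assigned level; separation holds.

Yes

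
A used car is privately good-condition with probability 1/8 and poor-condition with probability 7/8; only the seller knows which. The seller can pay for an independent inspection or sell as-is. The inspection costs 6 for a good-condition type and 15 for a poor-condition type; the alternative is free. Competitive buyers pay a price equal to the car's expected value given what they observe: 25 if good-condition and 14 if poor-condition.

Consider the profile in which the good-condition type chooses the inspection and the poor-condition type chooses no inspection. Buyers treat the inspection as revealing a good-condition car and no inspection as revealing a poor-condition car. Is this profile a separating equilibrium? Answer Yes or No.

Under these beliefs, the inspection earns price 25 and no inspection earns price 14.
good-condition: the inspection nets 25 − 6 = 19; no inspection nets 14. good-condition prefers the inspection.
poor-condition: the inspection nets 25 − 15 = 10; no inspection nets 14. poor-condition prefers no inspection.
Neither type deviates, so the separating profile is an equilibrium.

Yes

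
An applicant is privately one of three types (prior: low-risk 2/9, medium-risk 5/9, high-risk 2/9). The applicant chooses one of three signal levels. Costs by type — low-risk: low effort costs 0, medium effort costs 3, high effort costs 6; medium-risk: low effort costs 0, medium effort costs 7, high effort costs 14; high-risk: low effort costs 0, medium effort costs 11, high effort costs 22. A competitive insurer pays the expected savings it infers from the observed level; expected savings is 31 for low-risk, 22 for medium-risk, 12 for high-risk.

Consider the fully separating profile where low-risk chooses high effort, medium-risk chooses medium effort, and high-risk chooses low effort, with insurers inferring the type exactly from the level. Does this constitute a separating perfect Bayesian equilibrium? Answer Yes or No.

No

Separating rebates: high effort → 31, medium effort → 22, low effort → 12.
low-risk (assigned high effort): low effort: 12 − 0 = 12; medium effort: 22 − 3 = 19; high effort: 31 − 6 = 25. low-risk stays.
medium-risk (assigned medium effort): low effort: 12 − 0 = 12; medium effort: 22 − 7 = 15; high effort: 31 − 14 = 17. medium-risk prefers high effort.
high-risk (assigned low effort): low effort: 12 − 0 = 12; medium effort: 22 − 11 = 11; high effort: 31 − 22 = 9. high-risk stays.
At least one type deviates; the separating profile fails.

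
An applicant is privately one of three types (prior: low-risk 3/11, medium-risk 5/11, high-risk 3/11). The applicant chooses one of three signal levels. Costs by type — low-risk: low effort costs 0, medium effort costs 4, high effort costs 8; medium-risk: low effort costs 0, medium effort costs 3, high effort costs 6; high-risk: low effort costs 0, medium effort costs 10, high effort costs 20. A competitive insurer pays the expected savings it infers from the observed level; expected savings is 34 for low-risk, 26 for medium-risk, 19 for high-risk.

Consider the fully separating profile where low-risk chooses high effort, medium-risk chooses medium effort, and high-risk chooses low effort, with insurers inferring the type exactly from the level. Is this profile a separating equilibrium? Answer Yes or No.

Separating rebates: high effort → 34, medium effort → 26, low effort → 19.
low-risk (assigned high effort): low effort: 19 − 0 = 19; medium effort: 26 − 4 = 22; high effort: 34 − 8 = 26. low-risk stays.
medium-risk (assigned medium effort): low effort: 19 − 0 = 19; medium effort: 26 − 3 = 23; high effort: 34 − 6 = 28. medium-risk prefers high effort.
high-risk (assigned low effort): low effort: 19 − 0 = 19; medium effort: 26 − 10 = 16; high effort: 34 − 20 = 14. high-risk stays.
At least one type deviates; the separating profile fails.

No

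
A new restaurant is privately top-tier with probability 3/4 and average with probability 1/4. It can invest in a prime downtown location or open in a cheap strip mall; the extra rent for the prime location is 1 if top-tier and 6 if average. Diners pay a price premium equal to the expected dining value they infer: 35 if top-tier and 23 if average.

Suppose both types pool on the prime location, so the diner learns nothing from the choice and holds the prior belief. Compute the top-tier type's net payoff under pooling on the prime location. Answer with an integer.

Pooled price premium = 3/4·35 + 1/4·23 = 32.
top-tier pays cost 1 for the prime location, so net payoff = 32 − 1 = 31.

31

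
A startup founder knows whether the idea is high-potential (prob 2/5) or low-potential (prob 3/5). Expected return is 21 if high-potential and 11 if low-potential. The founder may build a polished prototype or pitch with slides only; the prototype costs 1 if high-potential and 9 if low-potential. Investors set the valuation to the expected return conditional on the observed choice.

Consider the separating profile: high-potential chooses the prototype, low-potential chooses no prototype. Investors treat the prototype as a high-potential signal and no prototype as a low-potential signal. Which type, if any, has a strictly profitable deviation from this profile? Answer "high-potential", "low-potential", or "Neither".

The prototype pays 21; no prototype pays 11.
high-potential: assigned the prototype, nets 21 − 1 = 20; deviating to no prototype nets 11.
low-potential: assigned no prototype, nets 11; deviating to the prototype nets 21 − 9 = 12.
The low-potential type gains 1 by deviating.

low-potential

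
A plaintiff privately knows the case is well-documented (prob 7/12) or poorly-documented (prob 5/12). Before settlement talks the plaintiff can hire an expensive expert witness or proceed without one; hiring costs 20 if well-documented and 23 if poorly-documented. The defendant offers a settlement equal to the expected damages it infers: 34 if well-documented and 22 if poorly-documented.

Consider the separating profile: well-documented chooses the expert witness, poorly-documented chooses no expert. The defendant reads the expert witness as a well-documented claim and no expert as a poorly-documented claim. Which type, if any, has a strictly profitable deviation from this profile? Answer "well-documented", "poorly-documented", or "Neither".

well-documented

The expert witness pays 34; no expert pays 22.
well-documented: assigned the expert witness, nets 34 − 20 = 14; deviating to no expert nets 22.
poorly-documented: assigned no expert, nets 22; deviating to the expert witness nets 34 − 23 = 11.
The well-documented type gains 8 by deviating.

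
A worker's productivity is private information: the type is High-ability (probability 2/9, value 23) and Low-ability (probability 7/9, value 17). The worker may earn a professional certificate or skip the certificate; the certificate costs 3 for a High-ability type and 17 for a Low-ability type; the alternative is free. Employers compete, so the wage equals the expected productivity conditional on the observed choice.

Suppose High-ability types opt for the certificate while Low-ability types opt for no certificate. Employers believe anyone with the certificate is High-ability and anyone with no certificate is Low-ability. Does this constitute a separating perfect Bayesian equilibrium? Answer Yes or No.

Under these beliefs, the certificate earns wage 23 and no certificate earns wage 17.
High-ability: the certificate nets 23 − 3 = 20; no certificate nets 17. High-ability prefers the certificate.
Low-ability: the certificate nets 23 − 17 = 6; no certificate nets 17. Low-ability prefers no certificate.
Neither type deviates, so the separating profile is an equilibrium.

Yes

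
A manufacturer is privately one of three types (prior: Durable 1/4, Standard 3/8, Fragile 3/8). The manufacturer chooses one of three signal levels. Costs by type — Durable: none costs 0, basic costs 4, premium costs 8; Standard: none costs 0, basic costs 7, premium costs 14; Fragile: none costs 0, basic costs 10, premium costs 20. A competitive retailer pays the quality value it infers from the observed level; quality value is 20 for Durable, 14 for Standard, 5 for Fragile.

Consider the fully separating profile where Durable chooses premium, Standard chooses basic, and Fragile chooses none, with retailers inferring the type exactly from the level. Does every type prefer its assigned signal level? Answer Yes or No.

Separating prices: premium → 20, basic → 14, none → 5.
Durable (assigned premium): none: 5 − 0 = 5; basic: 14 − 4 = 10; premium: 20 − 8 = 12. Durable stays.
Standard (assigned basic): none: 5 − 0 = 5; basic: 14 − 7 = 7; premium: 20 − 14 = 6. Standard stays.
Fragile (assigned none): none: 5 − 0 = 5; basic: 14 − 10 = 4; premium: 20 − 20 = 0. Fragile stays.
Every type prefers its assigned level; separation holds.

Yes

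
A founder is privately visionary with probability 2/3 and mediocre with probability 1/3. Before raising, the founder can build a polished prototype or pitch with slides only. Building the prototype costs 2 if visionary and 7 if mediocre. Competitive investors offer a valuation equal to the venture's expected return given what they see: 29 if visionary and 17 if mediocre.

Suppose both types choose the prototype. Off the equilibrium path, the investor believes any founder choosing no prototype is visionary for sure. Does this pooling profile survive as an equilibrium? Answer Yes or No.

No

On path, the investor holds the prior and pays 2/3·29 + 1/3·17 = 25. Off path (no prototype), believing visionary, it pays 29.
visionary: the prototype nets 25 − 2 = 23; no prototype nets 29. visionary would deviate.
mediocre: the prototype nets 25 − 7 = 18; no prototype nets 29. mediocre would deviate.
A type deviates, so pooling fails.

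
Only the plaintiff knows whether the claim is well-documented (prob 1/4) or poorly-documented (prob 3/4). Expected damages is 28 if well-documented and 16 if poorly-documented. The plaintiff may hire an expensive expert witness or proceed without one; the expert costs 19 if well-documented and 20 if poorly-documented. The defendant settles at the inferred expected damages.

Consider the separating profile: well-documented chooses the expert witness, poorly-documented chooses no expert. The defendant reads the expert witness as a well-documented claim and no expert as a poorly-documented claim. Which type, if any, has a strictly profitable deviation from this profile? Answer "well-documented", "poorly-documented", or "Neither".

well-documented

The expert witness pays 28; no expert pays 16.
well-documented: assigned the expert witness, nets 28 − 19 = 9; deviating to no expert nets 16.
poorly-documented: assigned no expert, nets 16; deviating to the expert witness nets 28 − 20 = 8.
The well-documented type gains 7 by deviating.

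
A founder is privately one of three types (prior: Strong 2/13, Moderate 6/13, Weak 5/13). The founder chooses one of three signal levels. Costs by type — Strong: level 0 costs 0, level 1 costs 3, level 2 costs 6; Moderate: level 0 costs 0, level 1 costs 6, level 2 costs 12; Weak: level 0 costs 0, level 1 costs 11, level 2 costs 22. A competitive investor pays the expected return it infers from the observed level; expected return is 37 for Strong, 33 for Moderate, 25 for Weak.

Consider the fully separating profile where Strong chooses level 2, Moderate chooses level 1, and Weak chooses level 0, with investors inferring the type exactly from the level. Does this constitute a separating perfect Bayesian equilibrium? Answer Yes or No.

Separating valuations: level 2 → 37, level 1 → 33, level 0 → 25.
Strong (assigned level 2): level 0: 25 − 0 = 25; level 1: 33 − 3 = 30; level 2: 37 − 6 = 31. Strong stays.
Moderate (assigned level 1): level 0: 25 − 0 = 25; level 1: 33 − 6 = 27; level 2: 37 − 12 = 25. Moderate stays.
Weak (assigned level 0): level 0: 25 − 0 = 25; level 1: 33 − 11 = 22; level 2: 37 − 22 = 15. Weak stays.
Every type prefers its assigned level; separation holds.

Yes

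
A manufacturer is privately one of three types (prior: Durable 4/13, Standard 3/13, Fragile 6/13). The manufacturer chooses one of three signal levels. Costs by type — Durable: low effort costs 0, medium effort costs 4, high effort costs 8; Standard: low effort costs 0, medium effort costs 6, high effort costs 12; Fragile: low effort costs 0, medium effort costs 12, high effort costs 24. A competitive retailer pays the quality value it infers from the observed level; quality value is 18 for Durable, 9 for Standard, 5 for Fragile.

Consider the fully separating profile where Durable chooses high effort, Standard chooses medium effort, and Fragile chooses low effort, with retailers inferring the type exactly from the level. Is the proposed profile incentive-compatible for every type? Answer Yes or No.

No

Separating prices: high effort → 18, medium effort → 9, low effort → 5.
Durable (assigned high effort): low effort: 5 − 0 = 5; medium effort: 9 − 4 = 5; high effort: 18 − 8 = 10. Durable stays.
Standard (assigned medium effort): low effort: 5 − 0 = 5; medium effort: 9 − 6 = 3; high effort: 18 − 12 = 6. Standard prefers high effort.
Fragile (assigned low effort): low effort: 5 − 0 = 5; medium effort: 9 − 12 = -3; high effort: 18 − 24 = -6. Fragile stays.
At least one type deviates; the separating profile fails.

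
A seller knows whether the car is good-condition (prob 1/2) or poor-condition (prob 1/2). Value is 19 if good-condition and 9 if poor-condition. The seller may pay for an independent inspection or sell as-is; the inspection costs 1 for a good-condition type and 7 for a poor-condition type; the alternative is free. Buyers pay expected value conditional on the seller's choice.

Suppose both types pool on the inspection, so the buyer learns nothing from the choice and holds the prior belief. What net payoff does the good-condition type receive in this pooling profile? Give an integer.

13

Pooled price = 1/2·19 + 1/2·9 = 14.
good-condition pays cost 1 for the inspection, so net payoff = 14 − 1 = 13.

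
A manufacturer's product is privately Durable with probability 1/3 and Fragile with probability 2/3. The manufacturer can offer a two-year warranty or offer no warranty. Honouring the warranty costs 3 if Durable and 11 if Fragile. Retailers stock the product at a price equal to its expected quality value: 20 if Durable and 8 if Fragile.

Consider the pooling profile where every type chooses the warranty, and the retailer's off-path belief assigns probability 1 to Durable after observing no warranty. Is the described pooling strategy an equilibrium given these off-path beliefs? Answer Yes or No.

No

On path, the retailer holds the prior and pays 1/3·20 + 2/3·8 = 12. Off path (no warranty), believing Durable, it pays 20.
Durable: the warranty nets 12 − 3 = 9; no warranty nets 20. Durable would deviate.
Fragile: the warranty nets 12 − 11 = 1; no warranty nets 20. Fragile would deviate.
A type deviates, so pooling fails.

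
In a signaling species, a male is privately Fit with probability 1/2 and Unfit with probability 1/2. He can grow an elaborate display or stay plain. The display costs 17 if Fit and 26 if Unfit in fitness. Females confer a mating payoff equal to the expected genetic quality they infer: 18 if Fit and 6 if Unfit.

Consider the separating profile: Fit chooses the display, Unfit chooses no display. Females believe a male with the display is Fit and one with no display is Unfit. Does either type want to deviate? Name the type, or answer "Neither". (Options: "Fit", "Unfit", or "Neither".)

Fit

The display pays 18; no display pays 6.
Fit: assigned the display, nets 18 − 17 = 1; deviating to no display nets 6.
Unfit: assigned no display, nets 6; deviating to the display nets 18 − 26 = -8.
The Fit type gains 5 by deviating.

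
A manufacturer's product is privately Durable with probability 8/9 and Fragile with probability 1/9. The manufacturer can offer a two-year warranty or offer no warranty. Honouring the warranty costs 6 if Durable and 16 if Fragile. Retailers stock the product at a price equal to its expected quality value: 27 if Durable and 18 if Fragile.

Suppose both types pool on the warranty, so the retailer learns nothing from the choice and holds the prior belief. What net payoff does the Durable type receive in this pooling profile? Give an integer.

20

Pooled price = 8/9·27 + 1/9·18 = 26.
Durable pays cost 6 for the warranty, so net payoff = 26 − 6 = 20.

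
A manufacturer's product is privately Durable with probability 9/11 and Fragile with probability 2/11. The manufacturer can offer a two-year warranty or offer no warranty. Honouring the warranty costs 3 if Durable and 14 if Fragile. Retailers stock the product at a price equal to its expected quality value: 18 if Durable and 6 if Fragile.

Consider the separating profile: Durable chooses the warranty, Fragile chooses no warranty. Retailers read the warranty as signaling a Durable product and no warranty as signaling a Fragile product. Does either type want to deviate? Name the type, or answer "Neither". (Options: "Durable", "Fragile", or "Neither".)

The warranty pays 18; no warranty pays 6.
Durable: assigned the warranty, nets 18 − 3 = 15; deviating to no warranty nets 6.
Fragile: assigned no warranty, nets 6; deviating to the warranty nets 18 − 14 = 4.
Both types strictly prefer their assigned action; no profitable deviation.

Neither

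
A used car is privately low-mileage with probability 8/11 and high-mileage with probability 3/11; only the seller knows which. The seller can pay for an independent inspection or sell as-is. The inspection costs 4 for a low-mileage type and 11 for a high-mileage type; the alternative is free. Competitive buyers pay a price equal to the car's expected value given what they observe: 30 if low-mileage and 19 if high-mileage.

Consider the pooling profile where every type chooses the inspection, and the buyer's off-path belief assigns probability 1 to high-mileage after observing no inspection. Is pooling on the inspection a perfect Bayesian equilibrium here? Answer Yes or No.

On path, the buyer holds the prior and pays 8/11·30 + 3/11·19 = 27. Off path (no inspection), believing high-mileage, it pays 19.
low-mileage: the inspection nets 27 − 4 = 23; no inspection nets 19. low-mileage stays.
high-mileage: the inspection nets 27 − 11 = 16; no inspection nets 19. high-mileage would deviate.
A type deviates, so pooling fails.

No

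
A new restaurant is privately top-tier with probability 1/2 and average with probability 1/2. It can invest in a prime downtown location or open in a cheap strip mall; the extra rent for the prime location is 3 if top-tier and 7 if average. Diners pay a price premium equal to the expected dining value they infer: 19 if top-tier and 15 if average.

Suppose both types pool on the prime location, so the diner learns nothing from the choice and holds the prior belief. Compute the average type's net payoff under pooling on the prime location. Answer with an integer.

10

Pooled price premium = 1/2·19 + 1/2·15 = 17.
average pays cost 7 for the prime location, so net payoff = 17 − 7 = 10.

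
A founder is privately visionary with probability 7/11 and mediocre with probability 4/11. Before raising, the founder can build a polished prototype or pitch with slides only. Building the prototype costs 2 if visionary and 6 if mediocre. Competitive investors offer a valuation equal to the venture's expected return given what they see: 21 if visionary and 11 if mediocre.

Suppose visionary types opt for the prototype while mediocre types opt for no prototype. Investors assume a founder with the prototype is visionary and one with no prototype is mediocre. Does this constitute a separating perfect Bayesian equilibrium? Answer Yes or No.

Under these beliefs, the prototype earns valuation 21 and no prototype earns valuation 11.
visionary: the prototype nets 21 − 2 = 19; no prototype nets 11. visionary prefers the prototype.
mediocre: the prototype nets 21 − 6 = 15; no prototype nets 11. mediocre would deviate to the prototype.
mediocre has a profitable deviation, so the profile is not an equilibrium.

No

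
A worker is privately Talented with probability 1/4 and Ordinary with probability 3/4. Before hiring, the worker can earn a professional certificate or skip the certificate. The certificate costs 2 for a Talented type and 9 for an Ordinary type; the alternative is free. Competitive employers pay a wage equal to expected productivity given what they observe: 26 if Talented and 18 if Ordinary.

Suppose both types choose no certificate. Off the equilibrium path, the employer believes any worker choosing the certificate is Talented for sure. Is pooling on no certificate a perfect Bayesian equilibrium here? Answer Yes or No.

On path, the employer holds the prior and pays 1/4·26 + 3/4·18 = 20. Off path (the certificate), believing Talented, it pays 26.
Talented: no certificate nets 20; the certificate nets 26 − 2 = 24. Talented would deviate.
Ordinary: no certificate nets 20; the certificate nets 26 − 9 = 17. Ordinary stays.
A type deviates, so pooling fails.

No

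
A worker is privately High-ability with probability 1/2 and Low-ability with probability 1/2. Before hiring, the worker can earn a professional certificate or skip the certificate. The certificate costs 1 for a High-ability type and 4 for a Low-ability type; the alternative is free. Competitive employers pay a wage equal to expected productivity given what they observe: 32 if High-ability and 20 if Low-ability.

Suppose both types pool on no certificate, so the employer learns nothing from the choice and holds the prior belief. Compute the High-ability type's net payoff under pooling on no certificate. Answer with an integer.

Pooled wage = 1/2·32 + 1/2·20 = 26.
High-ability pays no cost for no certificate, so net payoff = 26.

26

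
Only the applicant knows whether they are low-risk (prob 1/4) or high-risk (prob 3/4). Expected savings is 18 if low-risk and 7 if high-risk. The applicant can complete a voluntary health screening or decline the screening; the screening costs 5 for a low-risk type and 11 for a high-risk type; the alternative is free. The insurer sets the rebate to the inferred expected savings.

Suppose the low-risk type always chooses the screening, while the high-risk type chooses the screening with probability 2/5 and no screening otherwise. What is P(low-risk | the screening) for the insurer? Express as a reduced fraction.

5/11

P(the screening) = (1/4)·1 + (3/4)·(2/5) = 11/20.
By Bayes' rule, P(low-risk | the screening) = (1/4) / (11/20) = 5/11.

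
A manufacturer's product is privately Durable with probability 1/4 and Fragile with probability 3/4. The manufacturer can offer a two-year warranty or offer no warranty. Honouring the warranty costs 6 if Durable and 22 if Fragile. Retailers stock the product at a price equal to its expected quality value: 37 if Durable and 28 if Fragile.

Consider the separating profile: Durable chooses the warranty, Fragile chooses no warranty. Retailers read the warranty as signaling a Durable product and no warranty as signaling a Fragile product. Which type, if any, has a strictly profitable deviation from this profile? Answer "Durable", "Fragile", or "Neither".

The warranty pays 37; no warranty pays 28.
Durable: assigned the warranty, nets 37 − 6 = 31; deviating to no warranty nets 28.
Fragile: assigned no warranty, nets 28; deviating to the warranty nets 37 − 22 = 15.
Both types strictly prefer their assigned action; no profitable deviation.

Neither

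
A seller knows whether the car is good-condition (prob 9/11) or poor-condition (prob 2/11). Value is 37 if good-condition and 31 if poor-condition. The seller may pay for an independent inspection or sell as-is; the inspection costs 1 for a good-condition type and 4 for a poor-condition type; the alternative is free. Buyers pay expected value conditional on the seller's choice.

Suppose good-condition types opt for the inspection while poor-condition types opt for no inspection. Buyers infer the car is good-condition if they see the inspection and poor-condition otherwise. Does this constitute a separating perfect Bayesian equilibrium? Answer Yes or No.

No

Under these beliefs, the inspection earns price 37 and no inspection earns price 31.
good-condition: the inspection nets 37 − 1 = 36; no inspection nets 31. good-condition prefers the inspection.
poor-condition: the inspection nets 37 − 4 = 33; no inspection nets 31. poor-condition would deviate to the inspection.
poor-condition has a profitable deviation, so the profile is not an equilibrium.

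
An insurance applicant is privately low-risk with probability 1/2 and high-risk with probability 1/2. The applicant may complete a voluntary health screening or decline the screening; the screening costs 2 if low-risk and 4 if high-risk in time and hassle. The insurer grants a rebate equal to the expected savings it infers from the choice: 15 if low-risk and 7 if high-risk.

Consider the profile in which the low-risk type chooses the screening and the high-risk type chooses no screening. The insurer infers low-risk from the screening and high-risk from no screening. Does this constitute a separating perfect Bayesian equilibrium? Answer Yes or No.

No

Under these beliefs, the screening earns rebate 15 and no screening earns rebate 7.
low-risk: the screening nets 15 − 2 = 13; no screening nets 7. low-risk prefers the screening.
high-risk: the screening nets 15 − 4 = 11; no screening nets 7. high-risk would deviate to the screening.
high-risk has a profitable deviation, so the profile is not an equilibrium.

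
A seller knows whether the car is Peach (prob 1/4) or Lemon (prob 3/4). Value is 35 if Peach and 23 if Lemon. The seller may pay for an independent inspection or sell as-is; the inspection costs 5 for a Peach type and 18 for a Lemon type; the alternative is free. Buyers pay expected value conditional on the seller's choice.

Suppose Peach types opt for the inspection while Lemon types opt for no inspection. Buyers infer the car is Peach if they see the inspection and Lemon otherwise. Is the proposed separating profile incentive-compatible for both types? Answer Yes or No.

Under these beliefs, the inspection earns price 35 and no inspection earns price 23.
Peach: the inspection nets 35 − 5 = 30; no inspection nets 23. Peach prefers the inspection.
Lemon: the inspection nets 35 − 18 = 17; no inspection nets 23. Lemon prefers no inspection.
Neither type deviates, so the separating profile is an equilibrium.

Yes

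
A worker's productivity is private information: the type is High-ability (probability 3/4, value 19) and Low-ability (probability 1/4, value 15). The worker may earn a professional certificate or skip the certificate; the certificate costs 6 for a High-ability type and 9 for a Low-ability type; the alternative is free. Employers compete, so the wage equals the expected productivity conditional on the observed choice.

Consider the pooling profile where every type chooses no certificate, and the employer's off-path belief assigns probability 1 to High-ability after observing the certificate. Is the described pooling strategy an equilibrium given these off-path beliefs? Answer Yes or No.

Yes

On path, the employer holds the prior and pays 3/4·19 + 1/4·15 = 18. Off path (the certificate), believing High-ability, it pays 19.
High-ability: no certificate nets 18; the certificate nets 19 − 6 = 13. High-ability stays.
Low-ability: no certificate nets 18; the certificate nets 19 − 9 = 10. Low-ability stays.
No type deviates, so pooling is sustained.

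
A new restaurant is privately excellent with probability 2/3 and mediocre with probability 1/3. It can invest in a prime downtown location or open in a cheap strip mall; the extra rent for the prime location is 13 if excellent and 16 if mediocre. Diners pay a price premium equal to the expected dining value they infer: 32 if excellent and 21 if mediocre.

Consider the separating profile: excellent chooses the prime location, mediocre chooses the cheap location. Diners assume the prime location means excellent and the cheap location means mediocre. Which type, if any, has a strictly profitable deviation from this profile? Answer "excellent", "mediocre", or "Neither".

The prime location pays 32; the cheap location pays 21.
excellent: assigned the prime location, nets 32 − 13 = 19; deviating to the cheap location nets 21.
mediocre: assigned the cheap location, nets 21; deviating to the prime location nets 32 − 16 = 16.
The excellent type gains 2 by deviating.

excellent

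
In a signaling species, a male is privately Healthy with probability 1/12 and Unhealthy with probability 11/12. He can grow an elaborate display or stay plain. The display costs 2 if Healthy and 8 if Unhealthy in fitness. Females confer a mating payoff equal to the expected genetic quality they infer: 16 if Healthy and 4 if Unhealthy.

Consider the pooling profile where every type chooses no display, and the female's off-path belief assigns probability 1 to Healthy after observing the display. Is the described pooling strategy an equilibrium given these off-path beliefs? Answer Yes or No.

On path, the female holds the prior and pays 1/12·16 + 11/12·4 = 5. Off path (the display), believing Healthy, it pays 16.
Healthy: no display nets 5; the display nets 16 − 2 = 14. Healthy would deviate.
Unhealthy: no display nets 5; the display nets 16 − 8 = 8. Unhealthy would deviate.
A type deviates, so pooling fails.

No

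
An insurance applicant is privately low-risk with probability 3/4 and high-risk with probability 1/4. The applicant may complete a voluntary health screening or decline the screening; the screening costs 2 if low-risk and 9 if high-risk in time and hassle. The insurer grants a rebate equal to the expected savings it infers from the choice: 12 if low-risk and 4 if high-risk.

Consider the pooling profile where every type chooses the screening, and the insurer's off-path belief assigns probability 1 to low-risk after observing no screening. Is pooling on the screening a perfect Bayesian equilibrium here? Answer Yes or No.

On path, the insurer holds the prior and pays 3/4·12 + 1/4·4 = 10. Off path (no screening), believing low-risk, it pays 12.
low-risk: the screening nets 10 − 2 = 8; no screening nets 12. low-risk would deviate.
high-risk: the screening nets 10 − 9 = 1; no screening nets 12. high-risk would deviate.
A type deviates, so pooling fails.

No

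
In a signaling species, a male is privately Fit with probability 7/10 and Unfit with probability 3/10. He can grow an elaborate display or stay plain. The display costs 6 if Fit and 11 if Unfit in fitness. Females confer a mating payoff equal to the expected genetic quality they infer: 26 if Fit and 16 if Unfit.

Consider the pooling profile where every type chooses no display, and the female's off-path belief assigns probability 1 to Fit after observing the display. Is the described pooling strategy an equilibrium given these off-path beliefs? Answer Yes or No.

Yes

On path, the female holds the prior and pays 7/10·26 + 3/10·16 = 23. Off path (the display), believing Fit, it pays 26.
Fit: no display nets 23; the display nets 26 − 6 = 20. Fit stays.
Unfit: no display nets 23; the display nets 26 − 11 = 15. Unfit stays.
No type deviates, so pooling is sustained.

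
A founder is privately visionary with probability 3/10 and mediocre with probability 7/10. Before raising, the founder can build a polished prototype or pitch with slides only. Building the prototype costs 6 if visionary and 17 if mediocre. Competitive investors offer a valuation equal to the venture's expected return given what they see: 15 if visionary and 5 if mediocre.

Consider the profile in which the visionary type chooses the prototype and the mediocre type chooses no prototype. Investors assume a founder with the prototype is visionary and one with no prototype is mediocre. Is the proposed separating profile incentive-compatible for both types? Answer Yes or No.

Under these beliefs, the prototype earns valuation 15 and no prototype earns valuation 5.
visionary: the prototype nets 15 − 6 = 9; no prototype nets 5. visionary prefers the prototype.
mediocre: the prototype nets 15 − 17 = -2; no prototype nets 5. mediocre prefers no prototype.
Neither type deviates, so the separating profile is an equilibrium.

Yes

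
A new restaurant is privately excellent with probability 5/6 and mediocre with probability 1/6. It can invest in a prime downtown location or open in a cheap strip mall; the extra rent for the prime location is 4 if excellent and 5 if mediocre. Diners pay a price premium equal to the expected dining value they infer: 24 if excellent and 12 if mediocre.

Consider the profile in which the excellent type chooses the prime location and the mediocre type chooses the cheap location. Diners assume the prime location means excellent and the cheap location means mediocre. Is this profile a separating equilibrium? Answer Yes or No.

No

Under these beliefs, the prime location earns price premium 24 and the cheap location earns price premium 12.
excellent: the prime location nets 24 − 4 = 20; the cheap location nets 12. excellent prefers the prime location.
mediocre: the prime location nets 24 − 5 = 19; the cheap location nets 12. mediocre would deviate to the prime location.
mediocre has a profitable deviation, so the profile is not an equilibrium.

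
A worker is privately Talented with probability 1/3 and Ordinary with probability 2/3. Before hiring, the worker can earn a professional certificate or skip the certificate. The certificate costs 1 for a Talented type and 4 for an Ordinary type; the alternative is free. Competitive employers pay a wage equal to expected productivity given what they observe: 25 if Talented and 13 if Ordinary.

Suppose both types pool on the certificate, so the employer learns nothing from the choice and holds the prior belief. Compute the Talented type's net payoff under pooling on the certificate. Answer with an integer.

16

Pooled wage = 1/3·25 + 2/3·13 = 17.
Talented pays cost 1 for the certificate, so net payoff = 17 − 1 = 16.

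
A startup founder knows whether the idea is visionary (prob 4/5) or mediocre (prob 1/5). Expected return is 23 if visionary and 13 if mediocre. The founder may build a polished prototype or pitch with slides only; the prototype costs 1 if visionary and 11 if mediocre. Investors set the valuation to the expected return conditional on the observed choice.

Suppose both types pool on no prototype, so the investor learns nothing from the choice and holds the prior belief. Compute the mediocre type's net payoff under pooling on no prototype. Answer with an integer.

21

Pooled valuation = 4/5·23 + 1/5·13 = 21.
mediocre pays no cost for no prototype, so net payoff = 21.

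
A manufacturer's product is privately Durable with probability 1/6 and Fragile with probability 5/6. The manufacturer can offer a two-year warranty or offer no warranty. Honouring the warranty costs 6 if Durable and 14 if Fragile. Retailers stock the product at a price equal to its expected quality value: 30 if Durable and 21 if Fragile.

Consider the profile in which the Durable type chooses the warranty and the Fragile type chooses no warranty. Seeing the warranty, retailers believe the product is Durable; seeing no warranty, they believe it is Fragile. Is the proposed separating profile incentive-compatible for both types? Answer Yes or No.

Yes

Under these beliefs, the warranty earns price 30 and no warranty earns price 21.
Durable: the warranty nets 30 − 6 = 24; no warranty nets 21. Durable prefers the warranty.
Fragile: the warranty nets 30 − 14 = 16; no warranty nets 21. Fragile prefers no warranty.
Neither type deviates, so the separating profile is an equilibrium.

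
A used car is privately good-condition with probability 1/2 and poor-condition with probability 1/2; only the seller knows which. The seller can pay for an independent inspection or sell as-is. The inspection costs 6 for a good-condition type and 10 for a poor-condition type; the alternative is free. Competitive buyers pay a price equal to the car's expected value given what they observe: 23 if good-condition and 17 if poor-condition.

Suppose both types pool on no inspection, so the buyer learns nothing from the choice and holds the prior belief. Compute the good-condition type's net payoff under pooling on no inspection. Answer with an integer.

Pooled price = 1/2·23 + 1/2·17 = 20.
good-condition pays no cost for no inspection, so net payoff = 20.

20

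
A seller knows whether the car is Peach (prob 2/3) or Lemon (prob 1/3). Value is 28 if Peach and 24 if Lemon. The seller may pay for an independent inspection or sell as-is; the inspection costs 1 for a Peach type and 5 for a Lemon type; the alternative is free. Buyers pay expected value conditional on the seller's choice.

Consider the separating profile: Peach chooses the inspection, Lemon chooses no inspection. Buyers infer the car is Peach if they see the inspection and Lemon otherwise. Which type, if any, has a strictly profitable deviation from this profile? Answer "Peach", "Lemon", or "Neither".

Neither

The inspection pays 28; no inspection pays 24.
Peach: assigned the inspection, nets 28 − 1 = 27; deviating to no inspection nets 24.
Lemon: assigned no inspection, nets 24; deviating to the inspection nets 28 − 5 = 23.
Both types strictly prefer their assigned action; no profitable deviation.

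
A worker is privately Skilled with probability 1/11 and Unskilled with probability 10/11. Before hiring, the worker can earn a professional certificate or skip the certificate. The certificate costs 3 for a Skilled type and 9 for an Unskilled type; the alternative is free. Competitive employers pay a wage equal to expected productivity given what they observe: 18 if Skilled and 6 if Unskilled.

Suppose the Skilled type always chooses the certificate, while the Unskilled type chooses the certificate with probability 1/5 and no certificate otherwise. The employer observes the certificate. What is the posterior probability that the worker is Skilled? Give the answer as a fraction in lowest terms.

1/3

P(the certificate) = (1/11)·1 + (10/11)·(1/5) = 3/11.
By Bayes' rule, P(Skilled | the certificate) = (1/11) / (3/11) = 1/3.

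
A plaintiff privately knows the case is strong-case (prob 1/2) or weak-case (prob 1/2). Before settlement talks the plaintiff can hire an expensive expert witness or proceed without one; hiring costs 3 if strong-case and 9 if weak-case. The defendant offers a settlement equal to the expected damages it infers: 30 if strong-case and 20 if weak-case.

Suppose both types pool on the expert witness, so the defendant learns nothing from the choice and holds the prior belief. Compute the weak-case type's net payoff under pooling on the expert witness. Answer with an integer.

16

Pooled settlement = 1/2·30 + 1/2·20 = 25.
weak-case pays cost 9 for the expert witness, so net payoff = 25 − 9 = 16.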